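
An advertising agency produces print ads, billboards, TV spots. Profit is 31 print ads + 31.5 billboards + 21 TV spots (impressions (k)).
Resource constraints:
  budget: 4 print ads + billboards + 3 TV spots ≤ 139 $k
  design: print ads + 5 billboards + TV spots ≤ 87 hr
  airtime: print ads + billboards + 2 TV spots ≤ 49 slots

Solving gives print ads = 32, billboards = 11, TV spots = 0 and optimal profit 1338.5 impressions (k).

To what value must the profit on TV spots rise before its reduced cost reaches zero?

24.5

Binding: budget and design. Non-binding: airtime (6 unused).
Since airtime is not tight, its dual is 0.
From A_Bᵀ y = c: 4·y_budget + 1·y_design = 31; 1·y_budget + 5·y_design = 31.5.
→ y_budget = 6.5 and y_design = 5.
TV spots enters the basis when its profit ≥ yᵀa₃ = 6.5·3 + 5·1 = 24.5.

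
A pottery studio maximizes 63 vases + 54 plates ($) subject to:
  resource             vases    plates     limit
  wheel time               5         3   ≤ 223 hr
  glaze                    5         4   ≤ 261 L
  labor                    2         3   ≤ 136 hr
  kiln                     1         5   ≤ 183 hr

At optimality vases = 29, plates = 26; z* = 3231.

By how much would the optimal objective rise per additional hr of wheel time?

9

At the optimum: wheel time uses 223 of 223 (binding); glaze uses 249 of 261 (slack = 12); labor uses 136 of 136 (binding); kiln uses 159 of 183 (slack = 24).
Since glaze, kiln are not tight, their duals are 0.
Dual feasibility on the basic columns requires 5·y_wheel time + 2·y_labor = 63, 3·y_wheel time + 3·y_labor = 54.
This yields shadow prices y_wheel time = 9, y_labor = 9.
Shadow price of wheel time = 9.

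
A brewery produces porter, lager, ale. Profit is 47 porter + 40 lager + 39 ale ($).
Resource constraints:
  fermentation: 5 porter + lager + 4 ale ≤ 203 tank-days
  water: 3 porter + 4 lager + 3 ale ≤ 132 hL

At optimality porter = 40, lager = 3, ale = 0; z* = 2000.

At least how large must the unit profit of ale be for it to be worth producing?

Check each constraint at x*: fermentation 203/203 (tight); water 132/132 (tight).
From A_Bᵀ y = c: 5·y_fermentation + 3·y_water = 47; 1·y_fermentation + 4·y_water = 40.
This yields shadow prices y_fermentation = 4, y_water = 9.
ale enters the basis when its profit ≥ yᵀa₃ = 4·4 + 9·3 = 43.

43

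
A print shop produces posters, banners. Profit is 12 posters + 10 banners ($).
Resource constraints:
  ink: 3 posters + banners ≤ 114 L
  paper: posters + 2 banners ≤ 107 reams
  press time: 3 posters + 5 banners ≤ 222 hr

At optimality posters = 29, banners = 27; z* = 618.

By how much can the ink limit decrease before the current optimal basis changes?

69.6

Binding constraints: ink, press time. The basis is B = [[3,1],[3,5]] with det 12.
Per unit decrease in ink, x* moves by d = (-0.4167, 0.25).
The basis stays optimal until posters reaches 0; allowable decrease = 69.6 L.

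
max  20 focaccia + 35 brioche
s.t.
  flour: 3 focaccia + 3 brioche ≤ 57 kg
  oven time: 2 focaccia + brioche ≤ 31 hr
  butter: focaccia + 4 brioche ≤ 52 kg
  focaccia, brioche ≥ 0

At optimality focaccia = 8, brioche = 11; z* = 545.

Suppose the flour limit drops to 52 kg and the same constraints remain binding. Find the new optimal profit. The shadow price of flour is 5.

520

Δb = -5, so new z* = 545 + (5)·(-5) = 545 − 25 = 520.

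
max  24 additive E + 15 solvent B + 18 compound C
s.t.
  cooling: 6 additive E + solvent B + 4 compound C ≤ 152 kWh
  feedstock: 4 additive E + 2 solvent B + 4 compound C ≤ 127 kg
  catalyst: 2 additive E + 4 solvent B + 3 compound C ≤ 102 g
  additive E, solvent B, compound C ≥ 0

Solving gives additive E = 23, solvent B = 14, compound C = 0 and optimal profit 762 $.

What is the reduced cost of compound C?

At the optimum: cooling uses 152 of 152 (binding); feedstock uses 120 of 127 (slack = 7); catalyst uses 102 of 102 (binding).
Slack constraints have shadow price 0 (complementary slackness).
From A_Bᵀ y = c: 6·y_cooling + 2·y_catalyst = 24; 1·y_cooling + 4·y_catalyst = 15.
→ y_cooling = 3 and y_catalyst = 3.
Reduced cost of compound C: c₃ − yᵀa₃ = 18 − (3·4 + 3·3) = 18 − 21 = -3.

-3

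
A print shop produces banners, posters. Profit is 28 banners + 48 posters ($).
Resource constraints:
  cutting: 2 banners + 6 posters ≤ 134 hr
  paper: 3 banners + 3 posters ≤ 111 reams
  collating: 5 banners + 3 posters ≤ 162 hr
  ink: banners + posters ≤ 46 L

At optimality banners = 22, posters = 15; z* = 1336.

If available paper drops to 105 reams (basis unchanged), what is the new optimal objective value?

At the optimum: cutting uses 134 of 134 (binding); paper uses 111 of 111 (binding); collating uses 155 of 162 (slack = 7); ink uses 37 of 46 (slack = 9).
Slack constraints have shadow price 0 (complementary slackness).
The binding rows give the dual system: 2·y_cutting + 3·y_paper = 28 and 6·y_cutting + 3·y_paper = 48.
Solving: y_cutting = 5, y_paper = 6.
Δz = y_paper·Δb = 6 × (-6) = -36, so new z* = 1336 − 36 = 1300.

1300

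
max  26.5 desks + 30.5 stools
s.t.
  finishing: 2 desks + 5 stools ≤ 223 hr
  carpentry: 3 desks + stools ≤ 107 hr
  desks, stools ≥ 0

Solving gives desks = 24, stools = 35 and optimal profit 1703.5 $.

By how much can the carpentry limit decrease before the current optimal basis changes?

62.4

Binding constraints: finishing, carpentry. The basis is B = [[2,5],[3,1]] with det -13.
Per unit decrease in carpentry, x* moves by d = (-0.3846, 0.1538).
The basis stays optimal until desks reaches 0; allowable decrease = 62.4 hr.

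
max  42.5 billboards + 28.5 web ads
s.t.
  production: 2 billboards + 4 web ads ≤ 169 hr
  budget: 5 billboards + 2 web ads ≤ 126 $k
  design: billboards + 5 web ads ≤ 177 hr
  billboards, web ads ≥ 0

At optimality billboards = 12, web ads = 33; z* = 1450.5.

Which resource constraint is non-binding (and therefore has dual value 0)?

production

production: 156/169 (slack 13)
budget: 126/126 (binding)
design: 177/177 (binding)
By complementary slackness, a constraint with positive slack has shadow price 0 → production.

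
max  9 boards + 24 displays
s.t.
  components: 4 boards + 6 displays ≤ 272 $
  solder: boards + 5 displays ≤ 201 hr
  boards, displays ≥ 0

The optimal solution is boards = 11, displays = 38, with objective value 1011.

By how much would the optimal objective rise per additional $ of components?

Check each constraint at x*: components 272/272 (tight); solder 201/201 (tight).
The binding rows give the dual system: 4·y_components + 1·y_solder = 9 and 6·y_components + 5·y_solder = 24.
This yields shadow prices y_components = 1.5, y_solder = 3.
Shadow price of components = 1.5.

1.5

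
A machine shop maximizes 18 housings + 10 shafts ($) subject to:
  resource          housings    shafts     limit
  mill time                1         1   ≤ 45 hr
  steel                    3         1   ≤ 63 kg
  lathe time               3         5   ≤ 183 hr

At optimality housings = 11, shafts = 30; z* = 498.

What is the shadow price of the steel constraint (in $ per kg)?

At the optimum: mill time uses 41 of 45 (slack = 4); steel uses 63 of 63 (binding); lathe time uses 183 of 183 (binding).
Since mill time is not tight, its dual is 0.
The binding rows give the dual system: 3·y_steel + 3·y_lathe time = 18 and 1·y_steel + 5·y_lathe time = 10.
This yields shadow prices y_steel = 5, y_lathe time = 1.
Shadow price of steel = 5.

5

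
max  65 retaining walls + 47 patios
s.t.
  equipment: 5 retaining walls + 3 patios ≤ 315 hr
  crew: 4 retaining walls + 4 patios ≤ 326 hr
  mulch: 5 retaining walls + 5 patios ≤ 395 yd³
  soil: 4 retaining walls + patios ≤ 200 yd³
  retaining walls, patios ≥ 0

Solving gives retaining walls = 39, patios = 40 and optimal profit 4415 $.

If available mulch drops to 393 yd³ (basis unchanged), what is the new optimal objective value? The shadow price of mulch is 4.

Δb = -2, so new z* = 4415 + (4)·(-2) = 4415 − 8 = 4407.

4407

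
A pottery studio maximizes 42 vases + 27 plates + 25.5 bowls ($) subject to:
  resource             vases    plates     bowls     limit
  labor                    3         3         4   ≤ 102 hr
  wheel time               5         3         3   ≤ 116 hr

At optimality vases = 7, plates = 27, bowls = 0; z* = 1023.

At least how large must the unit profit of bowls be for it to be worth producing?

28.5

Both labor and wheel time are binding at x*.
From A_Bᵀ y = c: 3·y_labor + 5·y_wheel time = 42; 3·y_labor + 3·y_wheel time = 27.
Solving: y_labor = 1.5, y_wheel time = 7.5.
bowls enters the basis when its profit ≥ yᵀa₃ = 1.5·4 + 7.5·3 = 28.5.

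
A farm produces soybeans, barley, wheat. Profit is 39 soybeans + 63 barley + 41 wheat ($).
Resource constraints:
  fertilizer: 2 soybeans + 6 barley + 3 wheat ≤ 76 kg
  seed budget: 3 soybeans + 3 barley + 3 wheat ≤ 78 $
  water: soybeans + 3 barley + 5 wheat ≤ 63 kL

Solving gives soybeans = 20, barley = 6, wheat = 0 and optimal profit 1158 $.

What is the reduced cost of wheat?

-4

At the optimum: fertilizer uses 76 of 76 (binding); seed budget uses 78 of 78 (binding); water uses 38 of 63 (slack = 25).
Slack constraints have shadow price 0 (complementary slackness).
Dual feasibility on the basic columns requires 2·y_fertilizer + 3·y_seed budget = 39, 6·y_fertilizer + 3·y_seed budget = 63.
Solving: y_fertilizer = 6, y_seed budget = 9.
Reduced cost of wheat: c₃ − yᵀa₃ = 41 − (6·3 + 9·3) = 41 − 45 = -4.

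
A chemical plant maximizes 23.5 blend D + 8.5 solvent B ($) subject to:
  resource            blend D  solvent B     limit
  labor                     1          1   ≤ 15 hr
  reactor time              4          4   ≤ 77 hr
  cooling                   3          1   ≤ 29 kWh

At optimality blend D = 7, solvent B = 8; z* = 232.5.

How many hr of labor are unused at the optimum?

0

labor used = 1·7 + 1·8 = 15; slack = 15 − 15 = 0.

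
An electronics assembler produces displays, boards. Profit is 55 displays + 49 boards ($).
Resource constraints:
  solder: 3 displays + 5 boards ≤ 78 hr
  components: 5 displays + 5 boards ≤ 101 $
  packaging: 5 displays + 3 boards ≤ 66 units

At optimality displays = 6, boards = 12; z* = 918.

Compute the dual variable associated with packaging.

8

At the optimum: solder uses 78 of 78 (binding); components uses 90 of 101 (slack = 11); packaging uses 66 of 66 (binding).
By complementary slackness, y = 0 for the non-binding constraint.
The binding rows give the dual system: 3·y_solder + 5·y_packaging = 55 and 5·y_solder + 3·y_packaging = 49.
→ y_solder = 5 and y_packaging = 8.
Shadow price of packaging = 8.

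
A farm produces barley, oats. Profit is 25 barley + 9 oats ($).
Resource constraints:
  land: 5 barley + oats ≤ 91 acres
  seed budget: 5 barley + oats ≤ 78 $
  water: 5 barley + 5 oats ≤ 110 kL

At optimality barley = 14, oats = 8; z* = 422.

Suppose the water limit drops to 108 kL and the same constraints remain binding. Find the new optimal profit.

At the optimum: land uses 78 of 91 (slack = 13); seed budget uses 78 of 78 (binding); water uses 110 of 110 (binding).
By complementary slackness, y = 0 for the non-binding constraint.
Dual feasibility on the basic columns requires 5·y_seed budget + 5·y_water = 25, 1·y_seed budget + 5·y_water = 9.
This yields shadow prices y_seed budget = 4, y_water = 1.
Δz = y_water·Δb = 1 × (-2) = -2, so new z* = 422 − 2 = 420.

420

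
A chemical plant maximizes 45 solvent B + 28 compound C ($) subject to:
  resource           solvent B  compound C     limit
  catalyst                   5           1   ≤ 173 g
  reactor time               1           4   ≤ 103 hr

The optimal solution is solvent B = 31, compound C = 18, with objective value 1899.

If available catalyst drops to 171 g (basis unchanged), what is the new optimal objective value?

At the optimum: catalyst uses 173 of 173 (binding); reactor time uses 103 of 103 (binding).
From A_Bᵀ y = c: 5·y_catalyst + 1·y_reactor time = 45; 1·y_catalyst + 4·y_reactor time = 28.
→ y_catalyst = 8 and y_reactor time = 5.
Δz = y_catalyst·Δb = 8 × (-2) = -16, so new z* = 1899 − 16 = 1883.

1883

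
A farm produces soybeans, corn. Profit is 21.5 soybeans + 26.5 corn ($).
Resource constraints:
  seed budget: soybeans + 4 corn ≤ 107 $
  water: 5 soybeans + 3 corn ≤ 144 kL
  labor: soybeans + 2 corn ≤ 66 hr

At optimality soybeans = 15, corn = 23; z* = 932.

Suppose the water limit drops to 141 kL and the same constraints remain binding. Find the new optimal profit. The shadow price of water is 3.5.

Δb = -3, so new z* = 932 + (3.5)·(-3) = 932 − 10.5 = 921.5.

921.5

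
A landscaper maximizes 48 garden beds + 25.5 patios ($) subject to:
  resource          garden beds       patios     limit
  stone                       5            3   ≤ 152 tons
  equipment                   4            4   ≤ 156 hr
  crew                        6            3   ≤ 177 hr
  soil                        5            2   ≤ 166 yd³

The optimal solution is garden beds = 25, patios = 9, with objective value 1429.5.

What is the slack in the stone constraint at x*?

stone used = 5·25 + 3·9 = 152; slack = 152 − 152 = 0.

0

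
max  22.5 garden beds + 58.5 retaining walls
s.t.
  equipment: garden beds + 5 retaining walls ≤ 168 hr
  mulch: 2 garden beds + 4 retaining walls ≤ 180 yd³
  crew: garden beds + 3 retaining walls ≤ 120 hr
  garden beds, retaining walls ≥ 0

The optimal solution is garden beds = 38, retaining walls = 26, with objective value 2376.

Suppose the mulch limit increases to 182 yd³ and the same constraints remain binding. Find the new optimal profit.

At the optimum: equipment uses 168 of 168 (binding); mulch uses 180 of 180 (binding); crew uses 116 of 120 (slack = 4).
By complementary slackness, y = 0 for the non-binding constraint.
Dual feasibility on the basic columns requires 1·y_equipment + 2·y_mulch = 22.5, 5·y_equipment + 4·y_mulch = 58.5.
This yields shadow prices y_equipment = 4.5, y_mulch = 9.
Δz = y_mulch·Δb = 9 × (2) = 18, so new z* = 2376 + 18 = 2394.

2394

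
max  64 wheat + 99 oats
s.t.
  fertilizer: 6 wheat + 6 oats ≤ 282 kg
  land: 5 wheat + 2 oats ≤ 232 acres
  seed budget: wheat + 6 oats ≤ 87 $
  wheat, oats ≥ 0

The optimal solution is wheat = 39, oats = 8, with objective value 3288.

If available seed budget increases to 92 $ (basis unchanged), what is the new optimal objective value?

3323

Check each constraint at x*: fertilizer 282/282 (tight); land 211/232 (slack 21); seed budget 87/87 (tight).
Slack constraints have shadow price 0 (complementary slackness).
The binding rows give the dual system: 6·y_fertilizer + 1·y_seed budget = 64 and 6·y_fertilizer + 6·y_seed budget = 99.
→ y_fertilizer = 9.5 and y_seed budget = 7.
Δz = y_seed budget·Δb = 7 × (5) = 35, so new z* = 3288 + 35 = 3323.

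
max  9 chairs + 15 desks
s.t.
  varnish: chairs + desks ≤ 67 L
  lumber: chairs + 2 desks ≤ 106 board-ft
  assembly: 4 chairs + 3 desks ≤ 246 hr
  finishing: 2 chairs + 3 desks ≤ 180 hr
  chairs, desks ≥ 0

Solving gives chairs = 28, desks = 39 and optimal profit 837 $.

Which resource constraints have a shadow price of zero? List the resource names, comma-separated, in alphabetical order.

assembly, finishing

varnish: 67/67 (binding)
lumber: 106/106 (binding)
assembly: 229/246 (slack 17)
finishing: 173/180 (slack 7)
By complementary slackness, a constraint with positive slack has shadow price 0 → assembly, finishing.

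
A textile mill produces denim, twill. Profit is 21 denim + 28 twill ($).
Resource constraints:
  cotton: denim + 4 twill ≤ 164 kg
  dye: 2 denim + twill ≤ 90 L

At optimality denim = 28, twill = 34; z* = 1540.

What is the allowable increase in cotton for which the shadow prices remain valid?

196

Binding constraints: cotton, dye. The basis is B = [[1,4],[2,1]] with det -7.
Per unit increase in cotton, x* moves by d = (-0.1429, 0.2857).
The basis stays optimal until denim reaches 0; allowable increase = 196 kg.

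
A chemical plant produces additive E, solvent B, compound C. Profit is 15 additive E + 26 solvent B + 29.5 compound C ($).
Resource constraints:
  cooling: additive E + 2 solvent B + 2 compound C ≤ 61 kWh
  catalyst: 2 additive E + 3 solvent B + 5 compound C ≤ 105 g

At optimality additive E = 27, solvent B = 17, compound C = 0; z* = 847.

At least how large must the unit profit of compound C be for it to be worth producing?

34

At the optimum: cooling uses 61 of 61 (binding); catalyst uses 105 of 105 (binding).
From A_Bᵀ y = c: 1·y_cooling + 2·y_catalyst = 15; 2·y_cooling + 3·y_catalyst = 26.
This yields shadow prices y_cooling = 7, y_catalyst = 4.
compound C enters the basis when its profit ≥ yᵀa₃ = 7·2 + 4·5 = 34.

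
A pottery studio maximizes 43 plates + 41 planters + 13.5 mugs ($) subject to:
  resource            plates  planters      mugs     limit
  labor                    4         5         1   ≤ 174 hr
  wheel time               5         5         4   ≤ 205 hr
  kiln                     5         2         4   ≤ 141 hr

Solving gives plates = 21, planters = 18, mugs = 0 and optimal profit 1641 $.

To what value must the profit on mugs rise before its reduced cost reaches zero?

Check each constraint at x*: labor 174/174 (tight); wheel time 195/205 (slack 10); kiln 141/141 (tight).
Since wheel time is not tight, its dual is 0.
Dual feasibility on the basic columns requires 4·y_labor + 5·y_kiln = 43, 5·y_labor + 2·y_kiln = 41.
→ y_labor = 7 and y_kiln = 3.
mugs enters the basis when its profit ≥ yᵀa₃ = 7·1 + 3·4 = 19.

19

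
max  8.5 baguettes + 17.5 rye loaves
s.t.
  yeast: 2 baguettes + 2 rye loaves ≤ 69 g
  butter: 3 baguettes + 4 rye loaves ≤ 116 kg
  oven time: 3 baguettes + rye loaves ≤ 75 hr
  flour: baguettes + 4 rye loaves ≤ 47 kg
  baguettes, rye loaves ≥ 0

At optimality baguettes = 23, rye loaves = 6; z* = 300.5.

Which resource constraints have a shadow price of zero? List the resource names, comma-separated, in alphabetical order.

butter, yeast

yeast: 58/69 (slack 11)
butter: 93/116 (slack 23)
oven time: 75/75 (binding)
flour: 47/47 (binding)
By complementary slackness, a constraint with positive slack has shadow price 0 → butter, yeast.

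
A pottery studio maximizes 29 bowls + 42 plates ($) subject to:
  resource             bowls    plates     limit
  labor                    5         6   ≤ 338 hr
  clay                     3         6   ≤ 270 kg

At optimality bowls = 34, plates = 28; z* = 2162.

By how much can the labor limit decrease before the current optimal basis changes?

68

Binding constraints: labor, clay. The basis is B = [[5,6],[3,6]] with det 12.
Per unit decrease in labor, x* moves by d = (-0.5, 0.25).
The basis stays optimal until bowls reaches 0; allowable decrease = 68 hr.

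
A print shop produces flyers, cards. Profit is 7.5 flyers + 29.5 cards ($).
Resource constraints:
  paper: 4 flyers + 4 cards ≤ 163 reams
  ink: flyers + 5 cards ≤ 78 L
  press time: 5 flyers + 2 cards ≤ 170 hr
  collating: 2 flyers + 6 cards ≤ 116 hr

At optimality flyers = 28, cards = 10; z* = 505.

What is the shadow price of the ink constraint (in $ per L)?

3.5

At the optimum: paper uses 152 of 163 (slack = 11); ink uses 78 of 78 (binding); press time uses 160 of 170 (slack = 10); collating uses 116 of 116 (binding).
Since paper, press time are not tight, their duals are 0.
Dual feasibility on the basic columns requires 1·y_ink + 2·y_collating = 7.5, 5·y_ink + 6·y_collating = 29.5.
→ y_ink = 3.5 and y_collating = 2.
Shadow price of ink = 3.5.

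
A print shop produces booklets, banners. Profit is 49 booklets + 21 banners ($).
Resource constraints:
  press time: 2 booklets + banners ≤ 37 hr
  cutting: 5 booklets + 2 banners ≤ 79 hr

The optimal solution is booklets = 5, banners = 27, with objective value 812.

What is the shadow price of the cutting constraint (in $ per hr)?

7

Both press time and cutting are binding at x*.
The binding rows give the dual system: 2·y_press time + 5·y_cutting = 49 and 1·y_press time + 2·y_cutting = 21.
Solving: y_press time = 7, y_cutting = 7.
Shadow price of cutting = 7.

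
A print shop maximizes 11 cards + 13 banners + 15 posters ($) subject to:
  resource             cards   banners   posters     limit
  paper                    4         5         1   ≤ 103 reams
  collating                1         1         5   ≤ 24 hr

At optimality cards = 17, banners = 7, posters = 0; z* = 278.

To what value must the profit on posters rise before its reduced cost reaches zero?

17

Check each constraint at x*: paper 103/103 (tight); collating 24/24 (tight).
The binding rows give the dual system: 4·y_paper + 1·y_collating = 11 and 5·y_paper + 1·y_collating = 13.
This yields shadow prices y_paper = 2, y_collating = 3.
posters enters the basis when its profit ≥ yᵀa₃ = 2·1 + 3·5 = 17.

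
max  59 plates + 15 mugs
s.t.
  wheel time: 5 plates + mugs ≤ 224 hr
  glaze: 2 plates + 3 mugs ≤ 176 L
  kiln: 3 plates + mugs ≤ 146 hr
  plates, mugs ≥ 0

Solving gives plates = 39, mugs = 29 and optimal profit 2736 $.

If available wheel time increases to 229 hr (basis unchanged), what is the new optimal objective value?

2771

At the optimum: wheel time uses 224 of 224 (binding); glaze uses 165 of 176 (slack = 11); kiln uses 146 of 146 (binding).
Since glaze is not tight, its dual is 0.
From A_Bᵀ y = c: 5·y_wheel time + 3·y_kiln = 59; 1·y_wheel time + 1·y_kiln = 15.
→ y_wheel time = 7 and y_kiln = 8.
Δz = y_wheel time·Δb = 7 × (5) = 35, so new z* = 2736 + 35 = 2771.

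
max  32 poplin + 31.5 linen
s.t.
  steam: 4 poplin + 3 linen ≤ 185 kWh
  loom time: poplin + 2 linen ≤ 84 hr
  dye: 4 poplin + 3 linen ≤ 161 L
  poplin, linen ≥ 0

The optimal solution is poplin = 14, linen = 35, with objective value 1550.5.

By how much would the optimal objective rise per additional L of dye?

Check each constraint at x*: steam 161/185 (slack 24); loom time 84/84 (tight); dye 161/161 (tight).
Slack constraints have shadow price 0 (complementary slackness).
From A_Bᵀ y = c: 1·y_loom time + 4·y_dye = 32; 2·y_loom time + 3·y_dye = 31.5.
Solving: y_loom time = 6, y_dye = 6.5.
Shadow price of dye = 6.5.

6.5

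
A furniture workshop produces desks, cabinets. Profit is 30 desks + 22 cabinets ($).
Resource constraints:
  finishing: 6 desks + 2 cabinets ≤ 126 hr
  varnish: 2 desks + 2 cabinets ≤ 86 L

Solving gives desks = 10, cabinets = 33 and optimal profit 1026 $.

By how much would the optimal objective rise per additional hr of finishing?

Check each constraint at x*: finishing 126/126 (tight); varnish 86/86 (tight).
The binding rows give the dual system: 6·y_finishing + 2·y_varnish = 30 and 2·y_finishing + 2·y_varnish = 22.
→ y_finishing = 2 and y_varnish = 9.
Shadow price of finishing = 2.

2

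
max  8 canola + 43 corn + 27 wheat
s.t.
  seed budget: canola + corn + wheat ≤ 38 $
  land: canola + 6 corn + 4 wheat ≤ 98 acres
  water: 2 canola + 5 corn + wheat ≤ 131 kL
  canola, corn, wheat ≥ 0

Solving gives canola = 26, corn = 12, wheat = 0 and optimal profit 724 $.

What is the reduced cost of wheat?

-2

At the optimum: seed budget uses 38 of 38 (binding); land uses 98 of 98 (binding); water uses 112 of 131 (slack = 19).
Slack constraints have shadow price 0 (complementary slackness).
The binding rows give the dual system: 1·y_seed budget + 1·y_land = 8 and 1·y_seed budget + 6·y_land = 43.
Solving: y_seed budget = 1, y_land = 7.
Reduced cost of wheat: c₃ − yᵀa₃ = 27 − (1·1 + 7·4) = 27 − 29 = -2.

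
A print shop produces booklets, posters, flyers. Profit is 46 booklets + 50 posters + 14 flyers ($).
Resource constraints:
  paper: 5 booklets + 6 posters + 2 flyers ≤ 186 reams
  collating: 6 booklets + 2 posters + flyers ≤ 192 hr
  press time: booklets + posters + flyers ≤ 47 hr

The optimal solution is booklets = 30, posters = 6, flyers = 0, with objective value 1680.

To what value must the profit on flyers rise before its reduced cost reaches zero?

Binding: paper and collating. Non-binding: press time (11 unused).
Slack constraints have shadow price 0 (complementary slackness).
Dual feasibility on the basic columns requires 5·y_paper + 6·y_collating = 46, 6·y_paper + 2·y_collating = 50.
This yields shadow prices y_paper = 8, y_collating = 1.
flyers enters the basis when its profit ≥ yᵀa₃ = 8·2 + 1·1 = 17.

17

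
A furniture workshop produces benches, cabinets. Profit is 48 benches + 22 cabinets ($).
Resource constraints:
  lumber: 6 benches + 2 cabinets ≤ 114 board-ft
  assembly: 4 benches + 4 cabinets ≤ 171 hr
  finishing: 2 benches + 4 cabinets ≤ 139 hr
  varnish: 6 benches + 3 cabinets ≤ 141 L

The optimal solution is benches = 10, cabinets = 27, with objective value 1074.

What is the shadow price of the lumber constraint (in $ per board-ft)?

2

Binding: lumber and varnish. Non-binding: assembly (23 unused), finishing (11 unused).
By complementary slackness, y = 0 for the non-binding constraints.
Dual feasibility on the basic columns requires 6·y_lumber + 6·y_varnish = 48, 2·y_lumber + 3·y_varnish = 22.
→ y_lumber = 2 and y_varnish = 6.
Shadow price of lumber = 2.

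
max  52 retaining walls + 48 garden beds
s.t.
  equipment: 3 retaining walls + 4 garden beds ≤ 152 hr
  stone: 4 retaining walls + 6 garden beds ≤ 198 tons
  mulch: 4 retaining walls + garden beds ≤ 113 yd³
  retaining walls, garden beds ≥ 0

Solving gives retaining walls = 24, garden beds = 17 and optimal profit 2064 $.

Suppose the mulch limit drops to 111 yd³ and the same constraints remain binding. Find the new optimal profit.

Check each constraint at x*: equipment 140/152 (slack 12); stone 198/198 (tight); mulch 113/113 (tight).
By complementary slackness, y = 0 for the non-binding constraint.
From A_Bᵀ y = c: 4·y_stone + 4·y_mulch = 52; 6·y_stone + 1·y_mulch = 48.
This yields shadow prices y_stone = 7, y_mulch = 6.
Δz = y_mulch·Δb = 6 × (-2) = -12, so new z* = 2064 − 12 = 2052.

2052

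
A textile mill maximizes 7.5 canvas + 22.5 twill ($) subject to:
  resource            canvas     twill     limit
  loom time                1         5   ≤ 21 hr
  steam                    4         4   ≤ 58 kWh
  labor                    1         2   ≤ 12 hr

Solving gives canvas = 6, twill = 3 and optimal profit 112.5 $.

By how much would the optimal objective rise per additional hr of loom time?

2.5

Binding: loom time and labor. Non-binding: steam (22 unused).
Since steam is not tight, its dual is 0.
From A_Bᵀ y = c: 1·y_loom time + 1·y_labor = 7.5; 5·y_loom time + 2·y_labor = 22.5.
→ y_loom time = 2.5 and y_labor = 5.
Shadow price of loom time = 2.5.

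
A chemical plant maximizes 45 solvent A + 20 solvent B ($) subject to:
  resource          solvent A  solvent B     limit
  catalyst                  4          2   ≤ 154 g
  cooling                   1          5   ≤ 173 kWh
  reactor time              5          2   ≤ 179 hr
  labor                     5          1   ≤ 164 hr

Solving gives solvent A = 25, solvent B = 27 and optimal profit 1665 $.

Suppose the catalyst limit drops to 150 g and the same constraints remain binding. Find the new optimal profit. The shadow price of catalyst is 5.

1645

Δb = -4, so new z* = 1665 + (5)·(-4) = 1665 − 20 = 1645.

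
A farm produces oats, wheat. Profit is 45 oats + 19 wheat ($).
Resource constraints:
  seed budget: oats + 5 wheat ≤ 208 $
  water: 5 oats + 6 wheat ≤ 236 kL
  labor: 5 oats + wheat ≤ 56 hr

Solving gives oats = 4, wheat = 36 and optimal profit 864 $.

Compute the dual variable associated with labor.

Binding: water and labor. Non-binding: seed budget (24 unused).
By complementary slackness, y = 0 for the non-binding constraint.
Dual feasibility on the basic columns requires 5·y_water + 5·y_labor = 45, 6·y_water + 1·y_labor = 19.
Solving: y_water = 2, y_labor = 7.
Shadow price of labor = 7.

7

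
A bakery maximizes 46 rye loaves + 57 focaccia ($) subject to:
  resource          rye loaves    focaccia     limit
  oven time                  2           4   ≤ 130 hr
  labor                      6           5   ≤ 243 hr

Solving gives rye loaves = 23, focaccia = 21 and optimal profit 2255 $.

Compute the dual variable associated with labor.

At the optimum: oven time uses 130 of 130 (binding); labor uses 243 of 243 (binding).
Dual feasibility on the basic columns requires 2·y_oven time + 6·y_labor = 46, 4·y_oven time + 5·y_labor = 57.
This yields shadow prices y_oven time = 8, y_labor = 5.
Shadow price of labor = 5.

5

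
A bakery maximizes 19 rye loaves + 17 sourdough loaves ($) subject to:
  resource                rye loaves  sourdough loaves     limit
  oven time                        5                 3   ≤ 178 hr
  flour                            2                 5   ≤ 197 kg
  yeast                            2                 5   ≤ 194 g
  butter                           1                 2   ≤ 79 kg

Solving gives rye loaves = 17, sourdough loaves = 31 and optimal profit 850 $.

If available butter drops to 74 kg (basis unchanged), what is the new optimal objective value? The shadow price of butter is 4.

Δb = -5, so new z* = 850 + (4)·(-5) = 850 − 20 = 830.

830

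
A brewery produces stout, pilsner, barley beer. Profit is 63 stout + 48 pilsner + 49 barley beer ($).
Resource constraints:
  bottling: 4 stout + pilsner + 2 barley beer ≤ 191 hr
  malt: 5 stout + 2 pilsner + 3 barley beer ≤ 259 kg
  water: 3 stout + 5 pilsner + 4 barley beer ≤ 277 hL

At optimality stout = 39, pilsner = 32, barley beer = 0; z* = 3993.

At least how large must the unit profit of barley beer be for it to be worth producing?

At the optimum: bottling uses 188 of 191 (slack = 3); malt uses 259 of 259 (binding); water uses 277 of 277 (binding).
Slack constraints have shadow price 0 (complementary slackness).
Dual feasibility on the basic columns requires 5·y_malt + 3·y_water = 63, 2·y_malt + 5·y_water = 48.
Solving: y_malt = 9, y_water = 6.
barley beer enters the basis when its profit ≥ yᵀa₃ = 9·3 + 6·4 = 51.

51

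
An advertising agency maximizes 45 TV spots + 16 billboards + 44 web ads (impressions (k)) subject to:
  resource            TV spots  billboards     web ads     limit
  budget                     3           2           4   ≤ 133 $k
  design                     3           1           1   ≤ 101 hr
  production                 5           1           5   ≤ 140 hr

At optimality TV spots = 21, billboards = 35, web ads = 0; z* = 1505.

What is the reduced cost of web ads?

-6

Check each constraint at x*: budget 133/133 (tight); design 98/101 (slack 3); production 140/140 (tight).
By complementary slackness, y = 0 for the non-binding constraint.
The binding rows give the dual system: 3·y_budget + 5·y_production = 45 and 2·y_budget + 1·y_production = 16.
→ y_budget = 5 and y_production = 6.
Reduced cost of web ads: c₃ − yᵀa₃ = 44 − (5·4 + 6·5) = 44 − 50 = -6.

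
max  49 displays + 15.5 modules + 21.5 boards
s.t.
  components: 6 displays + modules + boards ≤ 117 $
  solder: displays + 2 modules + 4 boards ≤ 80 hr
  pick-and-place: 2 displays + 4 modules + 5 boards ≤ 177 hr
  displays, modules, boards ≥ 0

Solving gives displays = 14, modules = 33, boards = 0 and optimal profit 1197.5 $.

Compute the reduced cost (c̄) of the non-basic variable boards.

Binding: components and solder. Non-binding: pick-and-place (17 unused).
Since pick-and-place is not tight, its dual is 0.
Dual feasibility on the basic columns requires 6·y_components + 1·y_solder = 49, 1·y_components + 2·y_solder = 15.5.
→ y_components = 7.5 and y_solder = 4.
Reduced cost of boards: c₃ − yᵀa₃ = 21.5 − (7.5·1 + 4·4) = 21.5 − 23.5 = -2.

-2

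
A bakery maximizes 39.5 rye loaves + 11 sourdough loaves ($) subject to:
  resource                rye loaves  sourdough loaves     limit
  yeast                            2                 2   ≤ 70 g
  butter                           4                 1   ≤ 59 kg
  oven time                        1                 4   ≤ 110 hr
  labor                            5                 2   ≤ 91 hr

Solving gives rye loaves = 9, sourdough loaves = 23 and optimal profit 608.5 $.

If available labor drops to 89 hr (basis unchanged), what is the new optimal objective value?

605.5

Binding: butter and labor. Non-binding: yeast (6 unused), oven time (9 unused).
Since yeast, oven time are not tight, their duals are 0.
Dual feasibility on the basic columns requires 4·y_butter + 5·y_labor = 39.5, 1·y_butter + 2·y_labor = 11.
This yields shadow prices y_butter = 8, y_labor = 1.5.
Δz = y_labor·Δb = 1.5 × (-2) = -3, so new z* = 608.5 − 3 = 605.5.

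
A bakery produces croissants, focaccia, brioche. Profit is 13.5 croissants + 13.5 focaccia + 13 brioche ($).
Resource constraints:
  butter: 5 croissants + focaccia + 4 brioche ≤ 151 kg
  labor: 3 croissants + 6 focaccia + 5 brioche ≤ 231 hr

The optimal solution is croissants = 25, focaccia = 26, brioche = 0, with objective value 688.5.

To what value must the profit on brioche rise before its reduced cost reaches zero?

Both butter and labor are binding at x*.
The binding rows give the dual system: 5·y_butter + 3·y_labor = 13.5 and 1·y_butter + 6·y_labor = 13.5.
→ y_butter = 1.5 and y_labor = 2.
brioche enters the basis when its profit ≥ yᵀa₃ = 1.5·4 + 2·5 = 16.

16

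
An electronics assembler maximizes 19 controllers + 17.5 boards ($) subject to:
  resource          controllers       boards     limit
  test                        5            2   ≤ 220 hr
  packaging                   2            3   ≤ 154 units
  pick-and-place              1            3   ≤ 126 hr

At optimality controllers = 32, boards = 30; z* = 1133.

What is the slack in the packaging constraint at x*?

packaging used = 2·32 + 3·30 = 154; slack = 154 − 154 = 0.

0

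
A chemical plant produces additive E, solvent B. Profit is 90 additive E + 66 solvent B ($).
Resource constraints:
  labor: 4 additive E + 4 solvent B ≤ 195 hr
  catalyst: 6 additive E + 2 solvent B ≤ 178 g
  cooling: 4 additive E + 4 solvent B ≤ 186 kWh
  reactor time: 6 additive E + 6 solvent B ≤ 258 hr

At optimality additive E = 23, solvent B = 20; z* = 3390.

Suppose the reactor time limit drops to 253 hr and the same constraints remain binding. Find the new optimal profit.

3345

Binding: catalyst and reactor time. Non-binding: labor (23 unused), cooling (14 unused).
Slack constraints have shadow price 0 (complementary slackness).
The binding rows give the dual system: 6·y_catalyst + 6·y_reactor time = 90 and 2·y_catalyst + 6·y_reactor time = 66.
This yields shadow prices y_catalyst = 6, y_reactor time = 9.
Δz = y_reactor time·Δb = 9 × (-5) = -45, so new z* = 3390 − 45 = 3345.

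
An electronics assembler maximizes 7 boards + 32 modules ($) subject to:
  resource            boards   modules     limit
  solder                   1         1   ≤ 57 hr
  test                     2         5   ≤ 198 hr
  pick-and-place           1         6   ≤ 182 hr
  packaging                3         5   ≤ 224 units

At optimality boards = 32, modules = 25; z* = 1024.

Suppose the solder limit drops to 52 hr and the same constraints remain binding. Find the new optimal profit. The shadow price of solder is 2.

1014

Δb = -5, so new z* = 1024 + (2)·(-5) = 1024 − 10 = 1014.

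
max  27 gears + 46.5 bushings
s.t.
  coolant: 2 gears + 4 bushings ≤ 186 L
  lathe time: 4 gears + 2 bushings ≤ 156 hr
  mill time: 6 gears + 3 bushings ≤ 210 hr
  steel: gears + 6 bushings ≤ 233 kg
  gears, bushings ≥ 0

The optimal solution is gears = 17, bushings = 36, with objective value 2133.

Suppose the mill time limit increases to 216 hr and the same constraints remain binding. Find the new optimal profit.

Check each constraint at x*: coolant 178/186 (slack 8); lathe time 140/156 (slack 16); mill time 210/210 (tight); steel 233/233 (tight).
By complementary slackness, y = 0 for the non-binding constraints.
Dual feasibility on the basic columns requires 6·y_mill time + 1·y_steel = 27, 3·y_mill time + 6·y_steel = 46.5.
Solving: y_mill time = 3.5, y_steel = 6.
Δz = y_mill time·Δb = 3.5 × (6) = 21, so new z* = 2133 + 21 = 2154.

2154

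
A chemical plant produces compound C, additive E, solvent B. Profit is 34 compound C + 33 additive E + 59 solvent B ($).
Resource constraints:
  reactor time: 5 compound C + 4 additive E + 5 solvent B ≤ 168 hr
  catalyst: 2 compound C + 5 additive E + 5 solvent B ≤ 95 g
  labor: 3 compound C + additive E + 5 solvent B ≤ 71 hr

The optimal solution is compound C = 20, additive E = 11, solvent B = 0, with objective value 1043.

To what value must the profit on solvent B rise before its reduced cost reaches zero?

65

At the optimum: reactor time uses 144 of 168 (slack = 24); catalyst uses 95 of 95 (binding); labor uses 71 of 71 (binding).
By complementary slackness, y = 0 for the non-binding constraint.
The binding rows give the dual system: 2·y_catalyst + 3·y_labor = 34 and 5·y_catalyst + 1·y_labor = 33.
→ y_catalyst = 5 and y_labor = 8.
solvent B enters the basis when its profit ≥ yᵀa₃ = 5·5 + 8·5 = 65.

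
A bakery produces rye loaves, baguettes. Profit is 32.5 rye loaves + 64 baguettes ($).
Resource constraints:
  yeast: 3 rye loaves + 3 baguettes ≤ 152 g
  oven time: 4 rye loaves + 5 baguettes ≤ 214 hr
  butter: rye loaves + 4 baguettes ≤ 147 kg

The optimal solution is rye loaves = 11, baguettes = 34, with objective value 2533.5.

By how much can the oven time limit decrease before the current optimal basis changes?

Binding constraints: oven time, butter. The basis is B = [[4,5],[1,4]] with det 11.
Per unit decrease in oven time, x* moves by d = (-0.3636, 0.0909).
The basis stays optimal until rye loaves reaches 0; allowable decrease = 30.25 hr.

30.25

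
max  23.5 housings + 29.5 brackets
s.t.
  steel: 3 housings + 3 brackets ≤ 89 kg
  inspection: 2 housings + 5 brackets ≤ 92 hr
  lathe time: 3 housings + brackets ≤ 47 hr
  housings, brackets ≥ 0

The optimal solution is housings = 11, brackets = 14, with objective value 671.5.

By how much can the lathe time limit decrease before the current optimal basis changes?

28.6

Binding constraints: inspection, lathe time. The basis is B = [[2,5],[3,1]] with det -13.
Per unit decrease in lathe time, x* moves by d = (-0.3846, 0.1538).
The basis stays optimal until housings reaches 0; allowable decrease = 28.6 hr.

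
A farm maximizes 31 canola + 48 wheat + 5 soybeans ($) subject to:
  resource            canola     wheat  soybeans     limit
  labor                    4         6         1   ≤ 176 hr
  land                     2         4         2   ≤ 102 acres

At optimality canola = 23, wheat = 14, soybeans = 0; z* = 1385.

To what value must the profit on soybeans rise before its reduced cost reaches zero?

At the optimum: labor uses 176 of 176 (binding); land uses 102 of 102 (binding).
From A_Bᵀ y = c: 4·y_labor + 2·y_land = 31; 6·y_labor + 4·y_land = 48.
Solving: y_labor = 7, y_land = 1.5.
soybeans enters the basis when its profit ≥ yᵀa₃ = 7·1 + 1.5·2 = 10.

10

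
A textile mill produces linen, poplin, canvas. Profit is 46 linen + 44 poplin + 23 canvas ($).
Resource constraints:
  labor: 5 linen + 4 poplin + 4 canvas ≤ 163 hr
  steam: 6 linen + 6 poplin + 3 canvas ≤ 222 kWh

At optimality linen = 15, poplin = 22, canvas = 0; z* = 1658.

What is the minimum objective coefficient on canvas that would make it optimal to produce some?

26

Both labor and steam are binding at x*.
Dual feasibility on the basic columns requires 5·y_labor + 6·y_steam = 46, 4·y_labor + 6·y_steam = 44.
This yields shadow prices y_labor = 2, y_steam = 6.
canvas enters the basis when its profit ≥ yᵀa₃ = 2·4 + 6·3 = 26.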